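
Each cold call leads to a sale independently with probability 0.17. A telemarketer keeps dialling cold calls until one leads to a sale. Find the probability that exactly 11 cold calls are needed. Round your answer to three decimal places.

0.026

Geometric (trials to first success), p = 0.17.
P(Y = 11) = (1−p)^10 · p = 0.15516 · 0.17 = 0.02638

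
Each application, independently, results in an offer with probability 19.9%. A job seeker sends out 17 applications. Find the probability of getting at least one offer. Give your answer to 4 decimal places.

0.9770

P(at least one) = 1 − P(none) = 1 − (1 − 0.199)^17
= 1 − 0.023001 = 0.976999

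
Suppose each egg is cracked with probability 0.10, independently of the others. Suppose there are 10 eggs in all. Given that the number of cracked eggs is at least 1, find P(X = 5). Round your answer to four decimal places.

0.0023

X ~ Binomial(10, 0.10). Want P(X=5 | X≥1) = P(X=5) / P(X≥1).
P(X=5) = C(10,5)·0.10^5·0.90^5 = 0.001488
P(X≥1) = 1 − 0.348678 = 0.651322
Ratio = 0.001488 / 0.651322 = 0.002285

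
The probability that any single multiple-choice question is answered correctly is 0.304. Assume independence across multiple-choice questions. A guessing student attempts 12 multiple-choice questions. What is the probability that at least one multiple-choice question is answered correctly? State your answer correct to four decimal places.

0.9871

P(at least one) = 1 − P(none) = 1 − (1 − 0.304)^12
= 1 − 0.012921 = 0.987079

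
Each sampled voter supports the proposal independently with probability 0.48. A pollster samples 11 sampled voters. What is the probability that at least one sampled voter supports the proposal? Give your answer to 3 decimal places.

0.999

P(at least one) = 1 − P(none) = 1 − (1 − 0.48)^11
= 1 − 0.00075 = 0.99925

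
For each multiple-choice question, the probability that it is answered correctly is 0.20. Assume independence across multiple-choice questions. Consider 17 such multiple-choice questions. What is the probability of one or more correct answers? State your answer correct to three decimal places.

0.977

P(at least one) = 1 − P(none) = 1 − (1 − 0.20)^17
= 1 − 0.02252 = 0.97748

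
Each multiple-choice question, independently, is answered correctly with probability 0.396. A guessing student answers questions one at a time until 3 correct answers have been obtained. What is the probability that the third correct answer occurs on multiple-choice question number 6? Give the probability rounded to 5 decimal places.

0.13683

Y = trial on which the third success occurs; negative binomial, r=3, p=0.396.
P(Y=6) = C(5,2) · p^3 · (1−p)^3
= 10 · 0.062099 · 0.22035 = 0.1368347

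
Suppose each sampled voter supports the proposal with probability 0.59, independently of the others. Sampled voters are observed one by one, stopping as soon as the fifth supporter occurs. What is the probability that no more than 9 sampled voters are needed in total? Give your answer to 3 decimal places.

Finishing within 9 sampled voters ⇔ at least 5 successes in the first 9. With X ~ Binomial(9, 0.59), P(Y ≤ 9) = 1 − P(X ≤ 4).
  k=0: C(9,0)·0.59^0·0.41^9 = 0.00033
  k=1: C(9,1)·0.59^1·0.41^8 = 0.00424
  k=2: C(9,2)·0.59^2·0.41^7 = 0.02441
  k=3: C(9,3)·0.59^3·0.41^6 = 0.08195
  k=4: C(9,4)·0.59^4·0.41^5 = 0.17689
1 − 0.28781 = 0.71219

0.712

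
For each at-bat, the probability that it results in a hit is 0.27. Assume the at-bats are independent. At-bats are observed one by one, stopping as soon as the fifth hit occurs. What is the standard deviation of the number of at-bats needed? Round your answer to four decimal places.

7.0759

Y = total at-bats until the fifth success; negative binomial with r=5, p=0.27.
SD(Y) = √[r(1−p)/p²] = √(50.068587) = 7.075916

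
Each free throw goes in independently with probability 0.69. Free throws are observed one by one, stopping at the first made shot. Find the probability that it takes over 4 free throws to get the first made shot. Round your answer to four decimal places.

0.0092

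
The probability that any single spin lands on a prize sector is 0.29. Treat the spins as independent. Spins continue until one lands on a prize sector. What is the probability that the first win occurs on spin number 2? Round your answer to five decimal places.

Geometric (trials to first success), p = 0.29.
P(Y = 2) = (1−p)^1 · p = 0.71 · 0.29 = 0.2059000

0.20590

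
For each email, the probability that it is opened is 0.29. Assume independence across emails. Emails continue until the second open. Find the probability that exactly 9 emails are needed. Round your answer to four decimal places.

Y = trial on which the second success occurs; negative binomial, r=2, p=0.29.
P(Y=9) = C(8,1) · p^2 · (1−p)^7
= 8 · 0.0841 · 0.090951 = 0.061192

0.0612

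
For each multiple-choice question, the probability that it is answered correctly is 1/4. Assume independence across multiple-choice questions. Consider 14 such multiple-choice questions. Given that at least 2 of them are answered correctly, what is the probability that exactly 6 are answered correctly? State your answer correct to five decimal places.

X ~ Binomial(14, 0.25). Want P(X=6 | X≥2) = P(X=6) / P(X≥2).
P(X=6) = C(14,6)·0.25^6·0.75^8 = 0.0733982
P(X≥2) = 1 − 0.0178179 − 0.0831504 = 0.8990316
Ratio = 0.0733982 / 0.8990316 = 0.0816414

0.08164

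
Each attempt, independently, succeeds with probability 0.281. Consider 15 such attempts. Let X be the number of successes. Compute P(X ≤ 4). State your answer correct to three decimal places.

0.581

X ~ Binomial(15, 0.281); P(X ≤ 4) = Σ C(15,k) p^k (1−p)^(15−k) over k:
  k=0: C(15,0)·0.281^0·0.719^15 = 0.00709
  k=1: C(15,1)·0.281^1·0.719^14 = 0.04159
  k=2: C(15,2)·0.281^2·0.719^13 = 0.11378
  k=3: C(15,3)·0.281^3·0.719^12 = 0.19270
  k=4: C(15,4)·0.281^4·0.719^11 = 0.22593
Total = 0.58110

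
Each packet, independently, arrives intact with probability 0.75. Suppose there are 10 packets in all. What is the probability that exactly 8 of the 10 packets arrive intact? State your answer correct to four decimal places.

0.2816

X ~ Binomial(n=10, p=0.75).
P(X=8) = C(10,8) · p^8 · (1−p)^2
= 45 · 0.10011 · 0.0625 = 0.281568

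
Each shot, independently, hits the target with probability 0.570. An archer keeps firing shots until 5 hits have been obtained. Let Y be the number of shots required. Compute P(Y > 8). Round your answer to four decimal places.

0.4762

Needing more than 8 shots ⇔ fewer than 5 successes in the first 8. With X ~ Binomial(8, 0.57), P(Y > 8) = P(X ≤ 4).
  k=0: C(8,0)·0.57^0·0.43^8 = 0.001169
  k=1: C(8,1)·0.57^1·0.43^7 = 0.012395
  k=2: C(8,2)·0.57^2·0.43^6 = 0.057507
  k=3: C(8,3)·0.57^3·0.43^5 = 0.152460
  k=4: C(8,4)·0.57^4·0.43^4 = 0.252622
P(X ≤ 4) = 0.476152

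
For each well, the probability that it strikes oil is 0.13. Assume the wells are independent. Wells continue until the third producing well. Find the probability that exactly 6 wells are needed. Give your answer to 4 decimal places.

Y = trial on which the third success occurs; negative binomial, r=3, p=0.13.
P(Y=6) = C(5,2) · p^3 · (1−p)^3
= 10 · 0.002197 · 0.6585 = 0.014467

0.0145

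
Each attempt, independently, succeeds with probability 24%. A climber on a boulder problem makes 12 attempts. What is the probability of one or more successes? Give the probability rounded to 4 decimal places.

0.9629

P(at least one) = 1 − P(none) = 1 − (1 − 0.24)^12
= 1 − 0.037133 = 0.962867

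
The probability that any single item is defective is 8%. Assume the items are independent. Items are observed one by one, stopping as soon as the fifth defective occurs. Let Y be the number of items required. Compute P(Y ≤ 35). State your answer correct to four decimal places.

Finishing within 35 items ⇔ at least 5 successes in the first 35. With X ~ Binomial(35, 0.08), P(Y ≤ 35) = 1 − P(X ≤ 4).
  k=0: C(35,0)·0.08^0·0.92^35 = 0.054022
  k=1: C(35,1)·0.08^1·0.92^34 = 0.164416
  k=2: C(35,2)·0.08^2·0.92^33 = 0.243050
  k=3: C(35,3)·0.08^3·0.92^32 = 0.232482
  k=4: C(35,4)·0.08^4·0.92^31 = 0.161727
1 − 0.855698 = 0.144302

0.1443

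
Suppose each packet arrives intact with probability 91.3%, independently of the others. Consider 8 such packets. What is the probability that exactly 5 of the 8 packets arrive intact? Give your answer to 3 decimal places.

X ~ Binomial(n=8, p=0.913).
P(X=5) = C(8,5) · p^5 · (1−p)^3
= 56 · 0.63439 · 0.0006585 = 0.02339

0.023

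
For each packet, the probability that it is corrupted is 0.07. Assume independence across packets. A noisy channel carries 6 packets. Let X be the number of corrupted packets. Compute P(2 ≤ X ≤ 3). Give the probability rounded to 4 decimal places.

X ~ Binomial(6, 0.07); P(2 ≤ X ≤ 3) = Σ C(6,k) p^k (1−p)^(6−k) over k:
  k=2: C(6,2)·0.07^2·0.93^4 = 0.054982
  k=3: C(6,3)·0.07^3·0.93^3 = 0.005518
Total = 0.060500

0.0605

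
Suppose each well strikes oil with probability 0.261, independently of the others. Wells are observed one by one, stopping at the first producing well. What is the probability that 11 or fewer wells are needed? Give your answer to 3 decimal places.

0.964

Y = number of wells to the first success; geometric, p = 0.261.
P(Y ≤ 11) = 1 − (1−p)^11 = 1 − 0.03590 = 0.96410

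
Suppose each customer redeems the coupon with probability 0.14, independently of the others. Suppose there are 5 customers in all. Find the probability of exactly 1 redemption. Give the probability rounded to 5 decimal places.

X ~ Binomial(n=5, p=0.14).
P(X=1) = C(5,1) · p^1 · (1−p)^4
= 5 · 0.14 · 0.54701 = 0.3829057

0.38291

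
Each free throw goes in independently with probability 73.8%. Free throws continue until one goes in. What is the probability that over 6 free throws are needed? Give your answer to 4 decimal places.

0.0003

Y = number of free throws to the first success; geometric, p = 0.738.
P(Y > 6) = P(first 6 all fail) = (1−p)^6 = 0.000323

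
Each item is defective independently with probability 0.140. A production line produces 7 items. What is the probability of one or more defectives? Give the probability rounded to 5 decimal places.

P(at least one) = 1 − P(none) = 1 − (1 − 0.14)^7
= 1 − 0.3479278 = 0.6520722

0.65207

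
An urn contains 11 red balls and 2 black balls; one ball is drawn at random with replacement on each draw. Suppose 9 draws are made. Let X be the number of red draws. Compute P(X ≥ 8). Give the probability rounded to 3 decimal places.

0.586

X ~ Binomial(9, 0.846154); P(X ≥ 8) = Σ C(9,k) p^k (1−p)^(9−k) over k:
  k=8: C(9,8)·0.846154^8·0.153846^1 = 0.36385
  k=9: C(9,9)·0.846154^9·0.153846^0 = 0.22235
Total = 0.58620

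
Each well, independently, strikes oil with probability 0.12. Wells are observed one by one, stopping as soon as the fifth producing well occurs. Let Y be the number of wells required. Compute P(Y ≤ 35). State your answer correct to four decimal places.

0.4125

Finishing within 35 wells ⇔ at least 5 successes in the first 35. With X ~ Binomial(35, 0.12), P(Y ≤ 35) = 1 − P(X ≤ 4).
  k=0: C(35,0)·0.12^0·0.88^35 = 0.011400
  k=1: C(35,1)·0.12^1·0.88^34 = 0.054408
  k=2: C(35,2)·0.12^2·0.88^33 = 0.126127
  k=3: C(35,3)·0.12^3·0.88^32 = 0.189190
  k=4: C(35,4)·0.12^4·0.88^31 = 0.206389
1 − 0.587514 = 0.412486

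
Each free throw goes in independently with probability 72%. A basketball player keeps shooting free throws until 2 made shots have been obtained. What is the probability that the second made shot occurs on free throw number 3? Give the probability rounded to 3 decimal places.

0.290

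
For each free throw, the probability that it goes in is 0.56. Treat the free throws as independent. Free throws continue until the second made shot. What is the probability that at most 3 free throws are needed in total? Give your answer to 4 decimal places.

0.5896

Finishing within 3 free throws ⇔ at least 2 successes in the first 3. With X ~ Binomial(3, 0.56), P(Y ≤ 3) = 1 − P(X ≤ 1).
  k=0: C(3,0)·0.56^0·0.44^3 = 0.085184
  k=1: C(3,1)·0.56^1·0.44^2 = 0.325248
1 − 0.410432 = 0.589568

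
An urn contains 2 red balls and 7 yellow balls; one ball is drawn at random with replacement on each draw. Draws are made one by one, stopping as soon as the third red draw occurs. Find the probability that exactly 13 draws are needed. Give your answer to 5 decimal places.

0.05868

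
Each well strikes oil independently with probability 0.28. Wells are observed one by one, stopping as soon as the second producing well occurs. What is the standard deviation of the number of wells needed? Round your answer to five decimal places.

Y = total wells until the second success; negative binomial with r=2, p=0.28.
SD(Y) = √[r(1−p)/p²] = √(18.3673469) = 4.2857143

4.28571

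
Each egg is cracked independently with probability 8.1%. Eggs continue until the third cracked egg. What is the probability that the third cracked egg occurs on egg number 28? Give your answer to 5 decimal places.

0.02258

Y = trial on which the third success occurs; negative binomial, r=3, p=0.081.
P(Y=28) = C(27,2) · p^3 · (1−p)^25
= 351 · 0.00053144 · 0.12103 = 0.0225762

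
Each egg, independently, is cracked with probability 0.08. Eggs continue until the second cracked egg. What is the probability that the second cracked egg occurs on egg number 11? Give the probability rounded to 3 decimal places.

0.030

Y = trial on which the second success occurs; negative binomial, r=2, p=0.08.
P(Y=11) = C(10,1) · p^2 · (1−p)^9
= 10 · 0.0064 · 0.47216 = 0.03022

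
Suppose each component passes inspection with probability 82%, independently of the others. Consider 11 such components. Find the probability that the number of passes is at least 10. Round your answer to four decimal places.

0.3849

X ~ Binomial(11, 0.82); P(X ≥ 10) = Σ C(11,k) p^k (1−p)^(11−k) over k:
  k=10: C(11,10)·0.82^10·0.18^1 = 0.272147
  k=11: C(11,11)·0.82^11·0.18^0 = 0.112707
Total = 0.384854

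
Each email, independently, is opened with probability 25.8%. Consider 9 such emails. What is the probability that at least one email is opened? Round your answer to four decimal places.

0.9318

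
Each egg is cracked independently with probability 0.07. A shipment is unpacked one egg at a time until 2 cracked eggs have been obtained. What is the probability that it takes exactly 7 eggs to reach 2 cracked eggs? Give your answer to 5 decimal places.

0.02045

Y = trial on which the second success occurs; negative binomial, r=2, p=0.07.
P(Y=7) = C(6,1) · p^2 · (1−p)^5
= 6 · 0.0049 · 0.69569 = 0.0204532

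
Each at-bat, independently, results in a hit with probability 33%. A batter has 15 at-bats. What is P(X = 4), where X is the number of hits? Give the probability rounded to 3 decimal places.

X ~ Binomial(n=15, p=0.33).
P(X=4) = C(15,4) · p^4 · (1−p)^11
= 1365 · 0.011859 · 0.012213 = 0.19770

0.198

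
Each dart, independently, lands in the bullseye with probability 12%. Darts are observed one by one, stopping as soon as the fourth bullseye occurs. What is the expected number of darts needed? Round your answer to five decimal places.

Y = total darts until the fourth success; negative binomial with r=4, p=0.12.
E[Y] = r / p = 4 / 0.12 = 33.3333333

33.33333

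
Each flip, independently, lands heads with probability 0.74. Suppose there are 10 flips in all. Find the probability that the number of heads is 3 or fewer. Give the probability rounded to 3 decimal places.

0.004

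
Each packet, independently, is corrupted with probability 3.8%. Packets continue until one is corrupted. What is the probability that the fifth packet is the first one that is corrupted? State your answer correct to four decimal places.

0.0325

Geometric (trials to first success), p = 0.038.
P(Y = 5) = (1−p)^4 · p = 0.85645 · 0.038 = 0.032545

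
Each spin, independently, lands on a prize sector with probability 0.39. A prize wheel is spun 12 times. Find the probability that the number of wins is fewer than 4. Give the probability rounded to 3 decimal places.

X ~ Binomial(12, 0.39); P(X ≤ 3) = Σ C(12,k) p^k (1−p)^(12−k) over k:
  k=0: C(12,0)·0.39^0·0.61^12 = 0.00265
  k=1: C(12,1)·0.39^1·0.61^11 = 0.02036
  k=2: C(12,2)·0.39^2·0.61^10 = 0.07161
  k=3: C(12,3)·0.39^3·0.61^9 = 0.15261
Total = 0.24724

0.247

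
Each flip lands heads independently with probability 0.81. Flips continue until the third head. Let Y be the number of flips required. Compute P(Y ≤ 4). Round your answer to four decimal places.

Finishing within 4 flips ⇔ at least 3 successes in the first 4. With X ~ Binomial(4, 0.81), P(Y ≤ 4) = 1 − P(X ≤ 2).
  k=0: C(4,0)·0.81^0·0.19^4 = 0.001303
  k=1: C(4,1)·0.81^1·0.19^3 = 0.022223
  k=2: C(4,2)·0.81^2·0.19^2 = 0.142111
1 − 0.165638 = 0.834362

0.8344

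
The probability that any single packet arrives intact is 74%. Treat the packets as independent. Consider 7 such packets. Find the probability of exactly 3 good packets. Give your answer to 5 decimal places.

0.06481

X ~ Binomial(n=7, p=0.74).
P(X=3) = C(7,3) · p^3 · (1−p)^4
= 35 · 0.40522 · 0.0045698 = 0.0648122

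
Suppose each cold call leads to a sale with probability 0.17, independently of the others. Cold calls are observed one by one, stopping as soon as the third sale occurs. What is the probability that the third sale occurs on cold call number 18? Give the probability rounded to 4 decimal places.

Y = trial on which the third success occurs; negative binomial, r=3, p=0.17.
P(Y=18) = C(17,2) · p^3 · (1−p)^15
= 136 · 0.004913 · 0.061118 = 0.040837

0.0408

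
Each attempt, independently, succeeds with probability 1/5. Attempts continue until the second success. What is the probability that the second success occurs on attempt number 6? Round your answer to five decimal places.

0.08192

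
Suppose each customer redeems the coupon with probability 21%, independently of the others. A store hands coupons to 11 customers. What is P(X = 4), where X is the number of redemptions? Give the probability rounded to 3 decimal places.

X ~ Binomial(n=11, p=0.21).
P(X=4) = C(11,4) · p^4 · (1−p)^7
= 330 · 0.0019448 · 0.19204 = 0.12325

0.123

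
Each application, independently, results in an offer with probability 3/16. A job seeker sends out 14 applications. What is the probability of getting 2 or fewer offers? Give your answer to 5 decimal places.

X ~ Binomial(14, 0.1875); P(X ≤ 2) = Σ C(14,k) p^k (1−p)^(14−k) over k:
  k=0: C(14,0)·0.1875^0·0.8125^14 = 0.0546421
  k=1: C(14,1)·0.1875^1·0.8125^13 = 0.1765359
  k=2: C(14,2)·0.1875^2·0.8125^12 = 0.2648039
Total = 0.4959819

0.49598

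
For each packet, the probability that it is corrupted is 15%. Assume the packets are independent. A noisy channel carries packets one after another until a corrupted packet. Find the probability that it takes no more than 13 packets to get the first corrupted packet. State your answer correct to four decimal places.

Y = number of packets to the first success; geometric, p = 0.15.
P(Y ≤ 13) = 1 − (1−p)^13 = 1 − 0.120905 = 0.879095

0.8791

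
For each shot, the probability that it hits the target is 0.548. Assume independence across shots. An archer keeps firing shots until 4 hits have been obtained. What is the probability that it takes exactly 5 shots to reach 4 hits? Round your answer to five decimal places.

Y = trial on which the fourth success occurs; negative binomial, r=4, p=0.548.
P(Y=5) = C(4,3) · p^4 · (1−p)^1
= 4 · 0.090182 · 0.452 = 0.1630499

0.16305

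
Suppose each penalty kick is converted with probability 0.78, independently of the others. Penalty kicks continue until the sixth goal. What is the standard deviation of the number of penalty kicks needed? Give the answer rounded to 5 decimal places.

1.47296

Y = total penalty kicks until the sixth success; negative binomial with r=6, p=0.78.
SD(Y) = √[r(1−p)/p²] = √(2.1696252) = 1.4729648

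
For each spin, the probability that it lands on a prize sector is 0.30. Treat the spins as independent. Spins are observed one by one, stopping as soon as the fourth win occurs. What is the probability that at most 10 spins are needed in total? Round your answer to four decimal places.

Finishing within 10 spins ⇔ at least 4 successes in the first 10. With X ~ Binomial(10, 0.30), P(Y ≤ 10) = 1 − P(X ≤ 3).
  k=0: C(10,0)·0.30^0·0.70^10 = 0.028248
  k=1: C(10,1)·0.30^1·0.70^9 = 0.121061
  k=2: C(10,2)·0.30^2·0.70^8 = 0.233474
  k=3: C(10,3)·0.30^3·0.70^7 = 0.266828
1 − 0.649611 = 0.350389

0.3504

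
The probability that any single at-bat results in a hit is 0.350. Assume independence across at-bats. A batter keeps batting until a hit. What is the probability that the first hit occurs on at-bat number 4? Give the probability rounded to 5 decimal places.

Geometric (trials to first success), p = 0.35.
P(Y = 4) = (1−p)^3 · p = 0.27463 · 0.35 = 0.0961188

0.09612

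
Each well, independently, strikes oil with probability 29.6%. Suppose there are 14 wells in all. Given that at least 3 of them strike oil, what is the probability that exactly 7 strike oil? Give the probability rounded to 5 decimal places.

0.07045

X ~ Binomial(14, 0.296). Want P(X=7 | X≥3) = P(X=7) / P(X≥3).
P(X=7) = C(14,7)·0.296^7·0.704^7 = 0.0585596
P(X≥3) = 1 − 0.0073454 − 0.0432379 − 0.1181671 = 0.8312496
Ratio = 0.0585596 / 0.8312496 = 0.0704476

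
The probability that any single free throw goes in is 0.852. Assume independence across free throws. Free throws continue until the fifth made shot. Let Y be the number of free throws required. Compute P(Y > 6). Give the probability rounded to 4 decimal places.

Needing more than 6 free throws ⇔ fewer than 5 successes in the first 6. With X ~ Binomial(6, 0.852), P(Y > 6) = P(X ≤ 4).
  k=0: C(6,0)·0.852^0·0.148^6 = 0.000011
  k=1: C(6,1)·0.852^1·0.148^5 = 0.000363
  k=2: C(6,2)·0.852^2·0.148^4 = 0.005224
  k=3: C(6,3)·0.852^3·0.148^3 = 0.040099
  k=4: C(6,4)·0.852^4·0.148^2 = 0.173130
P(X ≤ 4) = 0.218827

0.2188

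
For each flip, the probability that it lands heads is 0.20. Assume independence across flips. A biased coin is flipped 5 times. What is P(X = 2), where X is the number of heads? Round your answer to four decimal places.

0.2048

X ~ Binomial(n=5, p=0.20).
P(X=2) = C(5,2) · p^2 · (1−p)^3
= 10 · 0.04 · 0.512 = 0.204800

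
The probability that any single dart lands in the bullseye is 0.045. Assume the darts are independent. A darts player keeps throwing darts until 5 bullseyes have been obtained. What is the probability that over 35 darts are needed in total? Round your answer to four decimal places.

0.9806

Needing more than 35 darts ⇔ fewer than 5 successes in the first 35. With X ~ Binomial(35, 0.045), P(Y > 35) = P(X ≤ 4).
  k=0: C(35,0)·0.045^0·0.955^35 = 0.199580
  k=1: C(35,1)·0.045^1·0.955^34 = 0.329151
  k=2: C(35,2)·0.045^2·0.955^33 = 0.263665
  k=3: C(35,3)·0.045^3·0.955^32 = 0.136664
  k=4: C(35,4)·0.045^4·0.955^31 = 0.051517
P(X ≤ 4) = 0.980579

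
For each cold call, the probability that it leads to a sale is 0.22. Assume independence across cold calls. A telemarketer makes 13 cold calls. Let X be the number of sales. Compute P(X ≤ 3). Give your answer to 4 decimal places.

0.6839

X ~ Binomial(13, 0.22); P(X ≤ 3) = Σ C(13,k) p^k (1−p)^(13−k) over k:
  k=0: C(13,0)·0.22^0·0.78^13 = 0.039558
  k=1: C(13,1)·0.22^1·0.78^12 = 0.145045
  k=2: C(13,2)·0.22^2·0.78^11 = 0.245460
  k=3: C(13,3)·0.22^3·0.78^10 = 0.253852
Total = 0.683914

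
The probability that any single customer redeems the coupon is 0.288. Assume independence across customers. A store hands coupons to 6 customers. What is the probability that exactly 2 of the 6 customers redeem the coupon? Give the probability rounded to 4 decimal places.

X ~ Binomial(n=6, p=0.288).
P(X=2) = C(6,2) · p^2 · (1−p)^4
= 15 · 0.082944 · 0.25699 = 0.319739

0.3197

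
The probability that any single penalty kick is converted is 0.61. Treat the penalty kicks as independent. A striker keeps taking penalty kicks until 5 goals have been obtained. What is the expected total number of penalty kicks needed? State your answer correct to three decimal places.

8.197

Y = total penalty kicks until the fifth success; negative binomial with r=5, p=0.61.
E[Y] = r / p = 5 / 0.61 = 8.19672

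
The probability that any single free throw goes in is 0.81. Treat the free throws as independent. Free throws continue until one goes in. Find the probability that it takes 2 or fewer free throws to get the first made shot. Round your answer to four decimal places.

Y = number of free throws to the first success; geometric, p = 0.81.
P(Y ≤ 2) = 1 − (1−p)^2 = 1 − 0.036100 = 0.963900

0.9639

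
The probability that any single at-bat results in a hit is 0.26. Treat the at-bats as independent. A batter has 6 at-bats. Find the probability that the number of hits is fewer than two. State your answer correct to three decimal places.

0.510

X ~ Binomial(6, 0.26); P(X ≤ 1) = Σ C(6,k) p^k (1−p)^(6−k) over k:
  k=0: C(6,0)·0.26^0·0.74^6 = 0.16421
  k=1: C(6,1)·0.26^1·0.74^5 = 0.34617
Total = 0.51037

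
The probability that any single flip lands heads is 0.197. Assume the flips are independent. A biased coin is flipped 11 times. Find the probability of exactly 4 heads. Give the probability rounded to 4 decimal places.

0.1070

X ~ Binomial(n=11, p=0.197).
P(X=4) = C(11,4) · p^4 · (1−p)^7
= 330 · 0.0015061 · 0.21528 = 0.107001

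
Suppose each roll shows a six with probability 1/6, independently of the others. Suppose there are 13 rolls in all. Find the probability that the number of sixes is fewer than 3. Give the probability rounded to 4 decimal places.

0.6281

X ~ Binomial(13, 0.166667); P(X ≤ 2) = Σ C(13,k) p^k (1−p)^(13−k) over k:
  k=0: C(13,0)·0.166667^0·0.833333^13 = 0.093464
  k=1: C(13,1)·0.166667^1·0.833333^12 = 0.243006
  k=2: C(13,2)·0.166667^2·0.833333^11 = 0.291607
Total = 0.628077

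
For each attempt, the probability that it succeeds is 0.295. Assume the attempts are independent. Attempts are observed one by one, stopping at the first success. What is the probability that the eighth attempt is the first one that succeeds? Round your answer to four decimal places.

0.0255

Geometric (trials to first success), p = 0.295.
P(Y = 8) = (1−p)^7 · p = 0.086561 · 0.295 = 0.025536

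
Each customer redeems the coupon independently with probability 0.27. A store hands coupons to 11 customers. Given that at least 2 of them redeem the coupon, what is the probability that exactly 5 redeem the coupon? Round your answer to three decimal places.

0.119

X ~ Binomial(11, 0.27). Want P(X=5 | X≥2) = P(X=5) / P(X≥2).
P(X=5) = C(11,5)·0.27^5·0.73^6 = 0.10032
P(X≥2) = 1 − 0.03137 − 0.12764 = 0.84099
Ratio = 0.10032 / 0.84099 = 0.11929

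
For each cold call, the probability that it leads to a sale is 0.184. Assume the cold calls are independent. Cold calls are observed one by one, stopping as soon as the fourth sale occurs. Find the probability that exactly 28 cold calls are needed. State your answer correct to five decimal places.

Y = trial on which the fourth success occurs; negative binomial, r=4, p=0.184.
P(Y=28) = C(27,3) · p^4 · (1−p)^24
= 2925 · 0.0011462 · 0.0075956 = 0.0254660

0.02547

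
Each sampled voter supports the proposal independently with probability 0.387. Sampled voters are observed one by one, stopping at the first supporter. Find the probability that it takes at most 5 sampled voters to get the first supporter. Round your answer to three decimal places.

0.913

Y = number of sampled voters to the first success; geometric, p = 0.387.
P(Y ≤ 5) = 1 − (1−p)^5 = 1 − 0.08656 = 0.91344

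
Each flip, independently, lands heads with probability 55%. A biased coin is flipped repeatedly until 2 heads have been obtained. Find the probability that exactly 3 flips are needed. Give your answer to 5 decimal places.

0.27225

Y = trial on which the second success occurs; negative binomial, r=2, p=0.55.
P(Y=3) = C(2,1) · p^2 · (1−p)^1
= 2 · 0.3025 · 0.45 = 0.2722500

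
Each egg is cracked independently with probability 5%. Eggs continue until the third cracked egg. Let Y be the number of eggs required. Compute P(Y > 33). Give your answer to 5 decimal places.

0.77281

Needing more than 33 eggs ⇔ fewer than 3 successes in the first 33. With X ~ Binomial(33, 0.05), P(Y > 33) = P(X ≤ 2).
  k=0: C(33,0)·0.05^0·0.95^33 = 0.1840259
  k=1: C(33,1)·0.05^1·0.95^32 = 0.3196239
  k=2: C(33,2)·0.05^2·0.95^31 = 0.2691570
P(X ≤ 2) = 0.7728069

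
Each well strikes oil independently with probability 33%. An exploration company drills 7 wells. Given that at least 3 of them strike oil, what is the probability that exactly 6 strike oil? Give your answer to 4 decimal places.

0.0144

X ~ Binomial(7, 0.33). Want P(X=6 | X≥3) = P(X=6) / P(X≥3).
P(X=6) = C(7,6)·0.33^6·0.67^1 = 0.006057
P(X≥3) = 1 − 0.060607 − 0.208959 − 0.308760 = 0.421674
Ratio = 0.006057 / 0.421674 = 0.014364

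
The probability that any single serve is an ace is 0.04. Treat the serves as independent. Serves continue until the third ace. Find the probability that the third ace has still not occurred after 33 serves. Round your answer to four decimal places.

0.8558

Needing more than 33 serves ⇔ fewer than 3 successes in the first 33. With X ~ Binomial(33, 0.04), P(Y > 33) = P(X ≤ 2).
  k=0: C(33,0)·0.04^0·0.96^33 = 0.259986
  k=1: C(33,1)·0.04^1·0.96^32 = 0.357481
  k=2: C(33,2)·0.04^2·0.96^31 = 0.238321
P(X ≤ 2) = 0.855789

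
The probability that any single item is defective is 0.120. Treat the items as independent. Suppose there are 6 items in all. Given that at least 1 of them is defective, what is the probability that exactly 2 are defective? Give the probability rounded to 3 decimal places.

X ~ Binomial(6, 0.12). Want P(X=2 | X≥1) = P(X=2) / P(X≥1).
P(X=2) = C(6,2)·0.12^2·0.88^4 = 0.12953
P(X≥1) = 1 − 0.46440 = 0.53560
Ratio = 0.12953 / 0.53560 = 0.24185

0.242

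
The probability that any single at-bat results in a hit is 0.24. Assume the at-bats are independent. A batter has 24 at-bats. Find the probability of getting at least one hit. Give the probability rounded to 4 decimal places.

P(at least one) = 1 − P(none) = 1 − (1 − 0.24)^24
= 1 − 0.001379 = 0.998621

0.9986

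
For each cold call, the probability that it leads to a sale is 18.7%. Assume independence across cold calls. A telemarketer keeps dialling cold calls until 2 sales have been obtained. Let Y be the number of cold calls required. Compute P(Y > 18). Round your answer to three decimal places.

0.124

Needing more than 18 cold calls ⇔ fewer than 2 successes in the first 18. With X ~ Binomial(18, 0.187), P(Y > 18) = P(X ≤ 1).
  k=0: C(18,0)·0.187^0·0.813^18 = 0.02408
  k=1: C(18,1)·0.187^1·0.813^17 = 0.09969
P(X ≤ 1) = 0.12377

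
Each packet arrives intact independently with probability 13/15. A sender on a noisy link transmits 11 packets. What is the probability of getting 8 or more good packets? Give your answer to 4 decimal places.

X ~ Binomial(11, 0.866667); P(X ≥ 8) = Σ C(11,k) p^k (1−p)^(11−k) over k:
  k=8: C(11,8)·0.866667^8·0.133333^3 = 0.124485
  k=9: C(11,9)·0.866667^9·0.133333^2 = 0.269717
  k=10: C(11,10)·0.866667^10·0.133333^1 = 0.350633
  k=11: C(11,11)·0.866667^11·0.133333^0 = 0.207192
Total = 0.952027

0.9520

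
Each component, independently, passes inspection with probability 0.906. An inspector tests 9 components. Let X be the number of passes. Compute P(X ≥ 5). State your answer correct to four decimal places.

X ~ Binomial(9, 0.906); P(X ≥ 5) = Σ C(9,k) p^k (1−p)^(9−k) over k:
  k=5: C(9,5)·0.906^5·0.094^4 = 0.006005
  k=6: C(9,6)·0.906^6·0.094^3 = 0.038586
  k=7: C(9,7)·0.906^7·0.094^2 = 0.159388
  k=8: C(9,8)·0.906^8·0.094^1 = 0.384057
  k=9: C(9,9)·0.906^9·0.094^0 = 0.411295
Total = 0.999332

0.9993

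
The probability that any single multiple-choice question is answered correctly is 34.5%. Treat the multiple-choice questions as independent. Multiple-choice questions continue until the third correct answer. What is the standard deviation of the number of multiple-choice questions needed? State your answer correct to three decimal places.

Y = total multiple-choice questions until the third success; negative binomial with r=3, p=0.345.
SD(Y) = √[r(1−p)/p²] = √(16.50914) = 4.06314

4.063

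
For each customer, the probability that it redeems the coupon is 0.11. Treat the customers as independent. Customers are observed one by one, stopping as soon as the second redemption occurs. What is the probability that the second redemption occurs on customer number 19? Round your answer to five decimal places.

Y = trial on which the second success occurs; negative binomial, r=2, p=0.11.
P(Y=19) = C(18,1) · p^2 · (1−p)^17
= 18 · 0.0121 · 0.13792 = 0.0300392

0.03004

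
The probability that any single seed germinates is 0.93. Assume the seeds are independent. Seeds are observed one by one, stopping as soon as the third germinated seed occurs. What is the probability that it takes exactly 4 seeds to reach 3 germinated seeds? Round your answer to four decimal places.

0.1689

Y = trial on which the third success occurs; negative binomial, r=3, p=0.93.
P(Y=4) = C(3,2) · p^3 · (1−p)^1
= 3 · 0.80436 · 0.07 = 0.168915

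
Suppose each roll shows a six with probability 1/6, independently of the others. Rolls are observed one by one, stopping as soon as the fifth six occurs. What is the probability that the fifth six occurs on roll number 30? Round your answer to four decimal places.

0.0320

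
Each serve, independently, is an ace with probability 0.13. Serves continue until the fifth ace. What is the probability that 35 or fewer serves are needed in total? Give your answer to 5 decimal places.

0.48455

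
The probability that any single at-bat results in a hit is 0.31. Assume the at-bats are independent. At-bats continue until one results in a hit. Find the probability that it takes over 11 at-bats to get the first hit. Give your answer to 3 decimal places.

Y = number of at-bats to the first success; geometric, p = 0.31.
P(Y > 11) = P(first 11 all fail) = (1−p)^11 = 0.01688

0.017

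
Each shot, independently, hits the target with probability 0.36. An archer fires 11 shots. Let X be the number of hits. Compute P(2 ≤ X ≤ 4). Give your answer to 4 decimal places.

0.5889

X ~ Binomial(11, 0.36); P(2 ≤ X ≤ 4) = Σ C(11,k) p^k (1−p)^(11−k) over k:
  k=2: C(11,2)·0.36^2·0.64^9 = 0.128407
  k=3: C(11,3)·0.36^3·0.64^8 = 0.216686
  k=4: C(11,4)·0.36^4·0.64^7 = 0.243772
Total = 0.588865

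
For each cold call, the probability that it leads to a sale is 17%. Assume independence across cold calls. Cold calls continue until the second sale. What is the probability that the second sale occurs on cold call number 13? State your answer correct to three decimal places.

Y = trial on which the second success occurs; negative binomial, r=2, p=0.17.
P(Y=13) = C(12,1) · p^2 · (1−p)^11
= 12 · 0.0289 · 0.12878 = 0.04466

0.045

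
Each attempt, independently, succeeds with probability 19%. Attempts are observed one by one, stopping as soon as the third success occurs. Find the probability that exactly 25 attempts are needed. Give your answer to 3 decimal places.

0.018

Y = trial on which the third success occurs; negative binomial, r=3, p=0.19.
P(Y=25) = C(24,2) · p^3 · (1−p)^22
= 276 · 0.006859 · 0.0096977 = 0.01836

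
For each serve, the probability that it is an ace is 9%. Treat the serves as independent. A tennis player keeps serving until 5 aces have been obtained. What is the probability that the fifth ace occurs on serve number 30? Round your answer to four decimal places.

Y = trial on which the fifth success occurs; negative binomial, r=5, p=0.09.
P(Y=30) = C(29,4) · p^5 · (1−p)^25
= 23751 · 5.9049e-06 · 0.094631 = 0.013272

0.0133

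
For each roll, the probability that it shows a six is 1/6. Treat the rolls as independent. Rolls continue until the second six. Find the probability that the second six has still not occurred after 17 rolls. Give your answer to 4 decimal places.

0.1983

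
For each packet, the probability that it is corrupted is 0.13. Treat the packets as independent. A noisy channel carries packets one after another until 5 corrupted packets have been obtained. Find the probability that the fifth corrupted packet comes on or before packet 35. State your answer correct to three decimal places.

0.485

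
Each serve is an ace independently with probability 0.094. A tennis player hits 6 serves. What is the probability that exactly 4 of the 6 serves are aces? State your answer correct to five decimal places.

0.00096

X ~ Binomial(n=6, p=0.094).
P(X=4) = C(6,4) · p^4 · (1−p)^2
= 15 · 7.8075e-05 · 0.82084 = 0.0009613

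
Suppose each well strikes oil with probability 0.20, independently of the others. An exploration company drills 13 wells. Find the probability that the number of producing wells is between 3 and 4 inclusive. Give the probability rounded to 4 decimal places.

0.3992

X ~ Binomial(13, 0.20); P(3 ≤ X ≤ 4) = Σ C(13,k) p^k (1−p)^(13−k) over k:
  k=3: C(13,3)·0.20^3·0.80^10 = 0.245672
  k=4: C(13,4)·0.20^4·0.80^9 = 0.153545
Total = 0.399217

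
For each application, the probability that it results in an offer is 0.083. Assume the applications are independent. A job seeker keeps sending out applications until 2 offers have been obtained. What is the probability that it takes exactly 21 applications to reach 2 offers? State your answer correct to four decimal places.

0.0266

Y = trial on which the second success occurs; negative binomial, r=2, p=0.083.
P(Y=21) = C(20,1) · p^2 · (1−p)^19
= 20 · 0.006889 · 0.19276 = 0.026559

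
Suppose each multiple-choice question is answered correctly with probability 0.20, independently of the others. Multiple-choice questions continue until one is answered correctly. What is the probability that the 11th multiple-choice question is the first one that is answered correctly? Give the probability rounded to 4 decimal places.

0.0215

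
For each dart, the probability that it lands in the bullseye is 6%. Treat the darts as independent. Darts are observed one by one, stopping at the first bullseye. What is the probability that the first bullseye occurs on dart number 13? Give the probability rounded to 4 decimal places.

Geometric (trials to first success), p = 0.06.
P(Y = 13) = (1−p)^12 · p = 0.47592 · 0.06 = 0.028555

0.0286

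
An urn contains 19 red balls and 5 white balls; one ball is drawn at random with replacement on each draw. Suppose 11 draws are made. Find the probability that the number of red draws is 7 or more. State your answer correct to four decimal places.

X ~ Binomial(11, 0.791667); P(X ≥ 7) = Σ C(11,k) p^k (1−p)^(11−k) over k:
  k=7: C(11,7)·0.791667^7·0.208333^4 = 0.121156
  k=8: C(11,8)·0.791667^8·0.208333^3 = 0.230197
  k=9: C(11,9)·0.791667^9·0.208333^2 = 0.291582
  k=10: C(11,10)·0.791667^10·0.208333^1 = 0.221603
  k=11: C(11,11)·0.791667^11·0.208333^0 = 0.076554
Total = 0.941092

0.9411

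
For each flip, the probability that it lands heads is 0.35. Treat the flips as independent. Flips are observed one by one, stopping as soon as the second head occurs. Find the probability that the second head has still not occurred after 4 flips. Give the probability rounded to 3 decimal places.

0.563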